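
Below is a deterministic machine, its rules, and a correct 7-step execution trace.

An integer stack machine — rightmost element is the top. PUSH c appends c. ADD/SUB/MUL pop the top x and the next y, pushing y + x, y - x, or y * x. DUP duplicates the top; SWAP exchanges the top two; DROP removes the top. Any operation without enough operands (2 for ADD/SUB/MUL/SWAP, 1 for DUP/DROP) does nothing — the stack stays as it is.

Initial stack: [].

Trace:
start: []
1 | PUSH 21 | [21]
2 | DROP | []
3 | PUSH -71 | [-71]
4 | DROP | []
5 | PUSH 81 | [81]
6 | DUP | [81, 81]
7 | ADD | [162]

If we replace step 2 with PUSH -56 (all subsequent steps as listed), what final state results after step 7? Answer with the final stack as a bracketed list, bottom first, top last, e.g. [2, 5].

(re-executing from step 2 with the substitution; state before step 2: [21])
2 | PUSH -56 | [21, -56]
3 | PUSH -71 | [21, -56, -71]
4 | DROP | [21, -56]
5 | PUSH 81 | [21, -56, 81]
6 | DUP | [21, -56, 81, 81]
7 | ADD | [21, -56, 162]

[21, -56, 162]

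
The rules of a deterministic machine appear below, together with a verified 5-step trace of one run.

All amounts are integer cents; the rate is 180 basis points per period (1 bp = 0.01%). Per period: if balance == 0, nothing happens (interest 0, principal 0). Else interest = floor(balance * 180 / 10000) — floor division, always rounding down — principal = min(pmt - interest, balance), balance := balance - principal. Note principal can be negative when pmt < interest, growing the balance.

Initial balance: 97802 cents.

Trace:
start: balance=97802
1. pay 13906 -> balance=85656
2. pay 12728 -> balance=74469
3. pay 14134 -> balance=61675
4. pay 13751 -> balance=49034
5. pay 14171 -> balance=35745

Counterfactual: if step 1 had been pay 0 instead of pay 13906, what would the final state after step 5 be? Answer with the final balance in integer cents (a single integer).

50680

(re-executing from step 1 with the substitution; state before step 1: balance=97802)
1. pay 0 -> balance=99562
2. pay 12728 -> balance=88626
3. pay 14134 -> balance=76087
4. pay 13751 -> balance=63705
5. pay 14171 -> balance=50680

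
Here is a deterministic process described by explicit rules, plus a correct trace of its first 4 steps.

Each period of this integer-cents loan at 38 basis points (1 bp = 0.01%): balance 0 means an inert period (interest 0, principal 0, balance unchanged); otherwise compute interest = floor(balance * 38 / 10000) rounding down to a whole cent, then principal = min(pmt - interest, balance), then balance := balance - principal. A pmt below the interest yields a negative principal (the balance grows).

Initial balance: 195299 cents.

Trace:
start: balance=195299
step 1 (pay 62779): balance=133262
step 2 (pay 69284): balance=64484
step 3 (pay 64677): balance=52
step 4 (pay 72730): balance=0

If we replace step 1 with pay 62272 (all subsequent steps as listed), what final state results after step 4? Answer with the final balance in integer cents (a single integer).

0

(re-executing from step 1 with the substitution; state before step 1: balance=195299)
step 1 (pay 62272): balance=133769
step 2 (pay 69284): balance=64993
step 3 (pay 64677): balance=562
step 4 (pay 72730): balance=0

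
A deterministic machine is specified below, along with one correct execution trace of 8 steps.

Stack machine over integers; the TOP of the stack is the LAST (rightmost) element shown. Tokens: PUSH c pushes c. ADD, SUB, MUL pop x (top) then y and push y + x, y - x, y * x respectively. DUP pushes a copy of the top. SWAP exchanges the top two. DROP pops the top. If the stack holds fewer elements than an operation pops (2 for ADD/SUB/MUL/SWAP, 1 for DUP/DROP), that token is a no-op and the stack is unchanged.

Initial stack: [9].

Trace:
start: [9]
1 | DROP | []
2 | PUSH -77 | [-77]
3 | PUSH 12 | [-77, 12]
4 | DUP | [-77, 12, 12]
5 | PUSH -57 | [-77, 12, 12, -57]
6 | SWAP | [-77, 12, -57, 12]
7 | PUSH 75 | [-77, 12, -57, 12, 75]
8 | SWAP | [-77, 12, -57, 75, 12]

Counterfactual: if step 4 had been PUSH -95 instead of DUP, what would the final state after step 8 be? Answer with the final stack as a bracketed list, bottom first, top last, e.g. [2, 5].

[-77, 12, -57, 75, -95]

(re-executing from step 4 with the substitution; state before step 4: [-77, 12])
4 | PUSH -95 | [-77, 12, -95]
5 | PUSH -57 | [-77, 12, -95, -57]
6 | SWAP | [-77, 12, -57, -95]
7 | PUSH 75 | [-77, 12, -57, -95, 75]
8 | SWAP | [-77, 12, -57, 75, -95]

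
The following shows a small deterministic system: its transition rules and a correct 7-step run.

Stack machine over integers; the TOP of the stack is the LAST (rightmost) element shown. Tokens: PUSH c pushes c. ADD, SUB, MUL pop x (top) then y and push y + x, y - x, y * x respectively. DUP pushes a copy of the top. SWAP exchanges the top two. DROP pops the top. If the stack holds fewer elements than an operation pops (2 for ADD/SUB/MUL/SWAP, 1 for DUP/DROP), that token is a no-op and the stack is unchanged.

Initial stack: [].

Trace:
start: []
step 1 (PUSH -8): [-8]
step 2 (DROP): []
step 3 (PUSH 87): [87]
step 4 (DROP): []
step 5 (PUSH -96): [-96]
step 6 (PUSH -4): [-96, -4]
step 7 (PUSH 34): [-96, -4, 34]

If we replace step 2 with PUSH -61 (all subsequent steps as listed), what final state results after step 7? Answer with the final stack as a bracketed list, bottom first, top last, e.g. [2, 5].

(re-executing from step 2 with the substitution; state before step 2: [-8])
step 2 (PUSH -61): [-8, -61]
step 3 (PUSH 87): [-8, -61, 87]
step 4 (DROP): [-8, -61]
step 5 (PUSH -96): [-8, -61, -96]
step 6 (PUSH -4): [-8, -61, -96, -4]
step 7 (PUSH 34): [-8, -61, -96, -4, 34]

[-8, -61, -96, -4, 34]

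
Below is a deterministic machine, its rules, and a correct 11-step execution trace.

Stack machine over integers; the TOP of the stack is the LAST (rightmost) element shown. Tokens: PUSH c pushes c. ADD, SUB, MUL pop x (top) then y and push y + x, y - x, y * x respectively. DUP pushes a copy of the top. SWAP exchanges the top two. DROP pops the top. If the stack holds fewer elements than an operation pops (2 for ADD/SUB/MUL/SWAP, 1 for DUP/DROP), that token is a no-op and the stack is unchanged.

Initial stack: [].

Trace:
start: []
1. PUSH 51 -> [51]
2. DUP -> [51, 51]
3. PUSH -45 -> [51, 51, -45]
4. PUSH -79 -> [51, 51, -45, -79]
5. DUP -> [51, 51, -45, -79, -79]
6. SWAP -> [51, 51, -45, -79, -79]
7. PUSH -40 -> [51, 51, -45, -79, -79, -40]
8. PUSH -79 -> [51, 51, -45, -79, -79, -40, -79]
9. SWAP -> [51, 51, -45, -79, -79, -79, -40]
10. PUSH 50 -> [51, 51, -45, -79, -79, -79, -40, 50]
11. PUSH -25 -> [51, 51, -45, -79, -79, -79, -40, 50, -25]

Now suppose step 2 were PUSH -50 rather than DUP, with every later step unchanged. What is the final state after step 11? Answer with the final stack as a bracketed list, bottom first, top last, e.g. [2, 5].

(re-executing from step 2 with the substitution; state before step 2: [51])
2. PUSH -50 -> [51, -50]
3. PUSH -45 -> [51, -50, -45]
4. PUSH -79 -> [51, -50, -45, -79]
5. DUP -> [51, -50, -45, -79, -79]
6. SWAP -> [51, -50, -45, -79, -79]
7. PUSH -40 -> [51, -50, -45, -79, -79, -40]
8. PUSH -79 -> [51, -50, -45, -79, -79, -40, -79]
9. SWAP -> [51, -50, -45, -79, -79, -79, -40]
10. PUSH 50 -> [51, -50, -45, -79, -79, -79, -40, 50]
11. PUSH -25 -> [51, -50, -45, -79, -79, -79, -40, 50, -25]

[51, -50, -45, -79, -79, -79, -40, 50, -25]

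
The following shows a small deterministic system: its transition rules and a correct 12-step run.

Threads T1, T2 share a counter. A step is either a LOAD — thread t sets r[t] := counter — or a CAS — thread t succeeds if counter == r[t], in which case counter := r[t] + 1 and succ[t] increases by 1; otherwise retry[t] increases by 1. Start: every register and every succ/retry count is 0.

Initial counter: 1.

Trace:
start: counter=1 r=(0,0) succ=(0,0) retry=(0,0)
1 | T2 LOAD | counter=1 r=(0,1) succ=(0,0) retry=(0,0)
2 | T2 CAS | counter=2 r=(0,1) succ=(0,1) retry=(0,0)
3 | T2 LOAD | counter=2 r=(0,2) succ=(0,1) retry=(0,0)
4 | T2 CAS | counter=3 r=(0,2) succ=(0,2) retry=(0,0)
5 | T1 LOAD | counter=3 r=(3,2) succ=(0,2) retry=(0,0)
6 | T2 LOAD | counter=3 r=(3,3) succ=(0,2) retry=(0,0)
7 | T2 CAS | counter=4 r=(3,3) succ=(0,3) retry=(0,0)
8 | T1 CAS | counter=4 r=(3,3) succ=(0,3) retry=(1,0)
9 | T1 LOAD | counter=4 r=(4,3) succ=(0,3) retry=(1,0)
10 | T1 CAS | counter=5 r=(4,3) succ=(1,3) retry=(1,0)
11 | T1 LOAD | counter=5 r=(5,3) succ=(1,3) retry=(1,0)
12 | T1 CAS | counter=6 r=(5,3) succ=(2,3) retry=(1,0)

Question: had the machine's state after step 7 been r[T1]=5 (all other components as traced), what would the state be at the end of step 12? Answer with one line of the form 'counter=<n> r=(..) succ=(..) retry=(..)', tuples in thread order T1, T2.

counter=6 r=(5,3) succ=(2,3) retry=(1,0)

state after step 7 := counter=4 r=(5,3) succ=(0,3) retry=(0,0)
8 | T1 CAS | counter=4 r=(5,3) succ=(0,3) retry=(1,0)
9 | T1 LOAD | counter=4 r=(4,3) succ=(0,3) retry=(1,0)
10 | T1 CAS | counter=5 r=(4,3) succ=(1,3) retry=(1,0)
11 | T1 LOAD | counter=5 r=(5,3) succ=(1,3) retry=(1,0)
12 | T1 CAS | counter=6 r=(5,3) succ=(2,3) retry=(1,0)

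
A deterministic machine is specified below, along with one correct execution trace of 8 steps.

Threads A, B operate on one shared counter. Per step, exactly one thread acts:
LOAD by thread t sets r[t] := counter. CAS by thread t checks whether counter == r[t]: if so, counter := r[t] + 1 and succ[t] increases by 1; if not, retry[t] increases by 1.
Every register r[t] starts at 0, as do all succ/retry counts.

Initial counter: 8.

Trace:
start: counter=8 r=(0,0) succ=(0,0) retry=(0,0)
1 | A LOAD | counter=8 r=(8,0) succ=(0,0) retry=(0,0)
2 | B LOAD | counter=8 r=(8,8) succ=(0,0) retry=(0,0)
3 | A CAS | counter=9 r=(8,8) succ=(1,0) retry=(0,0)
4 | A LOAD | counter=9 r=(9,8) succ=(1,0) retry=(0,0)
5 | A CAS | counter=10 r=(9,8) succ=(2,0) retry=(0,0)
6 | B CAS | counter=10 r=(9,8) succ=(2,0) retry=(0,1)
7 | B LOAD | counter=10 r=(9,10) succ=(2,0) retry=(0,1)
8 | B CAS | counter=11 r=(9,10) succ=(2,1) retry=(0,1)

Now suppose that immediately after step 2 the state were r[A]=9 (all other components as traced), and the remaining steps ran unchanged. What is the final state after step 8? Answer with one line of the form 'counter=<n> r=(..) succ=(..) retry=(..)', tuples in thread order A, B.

state after step 2 := counter=8 r=(9,8) succ=(0,0) retry=(0,0)
3 | A CAS | counter=8 r=(9,8) succ=(0,0) retry=(1,0)
4 | A LOAD | counter=8 r=(8,8) succ=(0,0) retry=(1,0)
5 | A CAS | counter=9 r=(8,8) succ=(1,0) retry=(1,0)
6 | B CAS | counter=9 r=(8,8) succ=(1,0) retry=(1,1)
7 | B LOAD | counter=9 r=(8,9) succ=(1,0) retry=(1,1)
8 | B CAS | counter=10 r=(8,9) succ=(1,1) retry=(1,1)

counter=10 r=(8,9) succ=(1,1) retry=(1,1)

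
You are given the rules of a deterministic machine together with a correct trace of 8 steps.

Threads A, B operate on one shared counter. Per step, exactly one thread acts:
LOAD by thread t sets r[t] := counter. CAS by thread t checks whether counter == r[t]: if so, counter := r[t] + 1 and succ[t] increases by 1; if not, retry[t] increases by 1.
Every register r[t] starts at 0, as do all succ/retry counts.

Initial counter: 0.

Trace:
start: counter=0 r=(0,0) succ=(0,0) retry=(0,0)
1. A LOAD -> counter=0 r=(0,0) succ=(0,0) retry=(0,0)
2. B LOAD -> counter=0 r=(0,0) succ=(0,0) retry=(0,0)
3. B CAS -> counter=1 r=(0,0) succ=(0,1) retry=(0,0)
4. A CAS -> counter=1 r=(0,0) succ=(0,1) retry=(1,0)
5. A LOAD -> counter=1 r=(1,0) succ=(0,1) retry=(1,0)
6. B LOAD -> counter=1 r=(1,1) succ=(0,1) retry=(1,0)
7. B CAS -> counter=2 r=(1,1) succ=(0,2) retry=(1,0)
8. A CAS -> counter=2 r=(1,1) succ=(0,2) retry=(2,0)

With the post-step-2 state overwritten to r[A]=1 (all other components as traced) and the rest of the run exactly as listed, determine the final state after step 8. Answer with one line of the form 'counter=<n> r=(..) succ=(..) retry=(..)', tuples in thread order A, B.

counter=3 r=(2,2) succ=(1,2) retry=(1,0)

state after step 2 := counter=0 r=(1,0) succ=(0,0) retry=(0,0)
3. B CAS -> counter=1 r=(1,0) succ=(0,1) retry=(0,0)
4. A CAS -> counter=2 r=(1,0) succ=(1,1) retry=(0,0)
5. A LOAD -> counter=2 r=(2,0) succ=(1,1) retry=(0,0)
6. B LOAD -> counter=2 r=(2,2) succ=(1,1) retry=(0,0)
7. B CAS -> counter=3 r=(2,2) succ=(1,2) retry=(0,0)
8. A CAS -> counter=3 r=(2,2) succ=(1,2) retry=(1,0)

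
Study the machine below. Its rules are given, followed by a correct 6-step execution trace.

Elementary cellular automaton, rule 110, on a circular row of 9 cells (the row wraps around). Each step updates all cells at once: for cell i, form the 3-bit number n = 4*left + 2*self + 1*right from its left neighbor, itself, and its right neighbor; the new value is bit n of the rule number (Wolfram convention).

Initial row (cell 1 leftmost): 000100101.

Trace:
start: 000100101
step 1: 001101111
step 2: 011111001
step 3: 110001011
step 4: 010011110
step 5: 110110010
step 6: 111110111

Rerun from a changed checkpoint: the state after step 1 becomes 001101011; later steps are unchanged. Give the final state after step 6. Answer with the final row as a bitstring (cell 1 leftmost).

010001100

state after step 1 := 001101011
step 2: 011111111
step 3: 110000001
step 4: 010000011
step 5: 110000111
step 6: 010001100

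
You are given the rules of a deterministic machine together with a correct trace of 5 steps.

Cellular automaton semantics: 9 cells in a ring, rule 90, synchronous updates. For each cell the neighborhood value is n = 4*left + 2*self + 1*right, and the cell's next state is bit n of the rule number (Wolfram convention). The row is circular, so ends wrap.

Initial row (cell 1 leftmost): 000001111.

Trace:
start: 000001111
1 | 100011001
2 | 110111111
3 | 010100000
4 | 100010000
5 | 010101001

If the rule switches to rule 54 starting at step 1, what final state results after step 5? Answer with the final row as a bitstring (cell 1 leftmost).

100011111

(re-executing steps 1..5 under rule 54; state before step 1: 000001111)
1 | 100010000
2 | 110111001
3 | 001000110
4 | 011101001
5 | 100011111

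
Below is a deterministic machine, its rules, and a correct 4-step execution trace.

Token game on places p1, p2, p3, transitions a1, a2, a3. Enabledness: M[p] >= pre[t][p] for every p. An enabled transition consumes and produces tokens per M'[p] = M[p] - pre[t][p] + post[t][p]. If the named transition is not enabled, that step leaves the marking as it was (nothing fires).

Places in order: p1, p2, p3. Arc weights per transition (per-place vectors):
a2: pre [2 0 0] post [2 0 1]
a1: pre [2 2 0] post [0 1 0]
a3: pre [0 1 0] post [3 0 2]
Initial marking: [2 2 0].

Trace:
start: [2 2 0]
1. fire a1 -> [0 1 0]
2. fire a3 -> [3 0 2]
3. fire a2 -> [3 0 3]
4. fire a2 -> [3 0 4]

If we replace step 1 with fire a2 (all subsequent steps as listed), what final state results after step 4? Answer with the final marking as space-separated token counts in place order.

5 1 5

(re-executing from step 1 with the substitution; state before step 1: [2 2 0])
1. fire a2 -> [2 2 1]
2. fire a3 -> [5 1 3]
3. fire a2 -> [5 1 4]
4. fire a2 -> [5 1 5]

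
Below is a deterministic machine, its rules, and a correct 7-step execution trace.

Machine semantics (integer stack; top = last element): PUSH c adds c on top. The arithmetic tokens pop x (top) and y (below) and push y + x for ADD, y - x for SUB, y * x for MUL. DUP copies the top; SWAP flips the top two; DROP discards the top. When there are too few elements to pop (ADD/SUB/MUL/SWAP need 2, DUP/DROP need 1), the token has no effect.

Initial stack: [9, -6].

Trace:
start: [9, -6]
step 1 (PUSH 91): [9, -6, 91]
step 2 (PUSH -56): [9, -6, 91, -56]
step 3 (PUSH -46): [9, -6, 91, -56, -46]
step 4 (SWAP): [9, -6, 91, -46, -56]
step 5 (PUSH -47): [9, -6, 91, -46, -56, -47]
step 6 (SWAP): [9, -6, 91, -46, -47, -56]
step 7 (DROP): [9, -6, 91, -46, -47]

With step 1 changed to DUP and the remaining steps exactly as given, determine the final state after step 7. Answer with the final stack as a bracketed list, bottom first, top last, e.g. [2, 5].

(re-executing from step 1 with the substitution; state before step 1: [9, -6])
step 1 (DUP): [9, -6, -6]
step 2 (PUSH -56): [9, -6, -6, -56]
step 3 (PUSH -46): [9, -6, -6, -56, -46]
step 4 (SWAP): [9, -6, -6, -46, -56]
step 5 (PUSH -47): [9, -6, -6, -46, -56, -47]
step 6 (SWAP): [9, -6, -6, -46, -47, -56]
step 7 (DROP): [9, -6, -6, -46, -47]

[9, -6, -6, -46, -47]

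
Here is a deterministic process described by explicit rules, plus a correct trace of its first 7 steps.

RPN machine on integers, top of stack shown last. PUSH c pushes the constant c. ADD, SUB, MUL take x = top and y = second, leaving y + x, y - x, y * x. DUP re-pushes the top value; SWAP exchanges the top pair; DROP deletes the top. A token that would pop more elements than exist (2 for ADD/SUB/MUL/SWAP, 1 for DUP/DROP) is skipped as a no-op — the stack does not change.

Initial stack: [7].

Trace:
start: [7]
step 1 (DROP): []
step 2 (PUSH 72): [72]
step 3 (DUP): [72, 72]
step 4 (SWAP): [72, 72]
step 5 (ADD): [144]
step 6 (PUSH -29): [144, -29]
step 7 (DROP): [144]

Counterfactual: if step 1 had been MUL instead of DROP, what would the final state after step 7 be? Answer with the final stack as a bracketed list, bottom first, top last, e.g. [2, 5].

(re-executing from step 1 with the substitution; state before step 1: [7])
step 1 (MUL): [7]
step 2 (PUSH 72): [7, 72]
step 3 (DUP): [7, 72, 72]
step 4 (SWAP): [7, 72, 72]
step 5 (ADD): [7, 144]
step 6 (PUSH -29): [7, 144, -29]
step 7 (DROP): [7, 144]

[7, 144]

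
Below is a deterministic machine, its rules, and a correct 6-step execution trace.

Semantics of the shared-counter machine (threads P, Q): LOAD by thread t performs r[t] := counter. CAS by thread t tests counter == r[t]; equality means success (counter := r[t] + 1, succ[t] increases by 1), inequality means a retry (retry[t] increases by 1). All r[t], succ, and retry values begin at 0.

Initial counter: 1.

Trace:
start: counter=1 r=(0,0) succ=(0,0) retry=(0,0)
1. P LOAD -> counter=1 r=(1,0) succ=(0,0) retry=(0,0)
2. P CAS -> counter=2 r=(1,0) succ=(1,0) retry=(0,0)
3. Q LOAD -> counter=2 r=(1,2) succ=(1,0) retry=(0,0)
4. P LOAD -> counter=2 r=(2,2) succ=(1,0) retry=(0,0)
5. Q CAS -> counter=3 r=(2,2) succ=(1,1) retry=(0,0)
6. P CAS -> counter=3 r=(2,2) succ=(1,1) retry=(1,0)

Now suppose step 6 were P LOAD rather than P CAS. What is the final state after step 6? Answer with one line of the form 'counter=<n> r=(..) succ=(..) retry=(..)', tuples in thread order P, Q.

(re-executing from step 6 with the substitution; state before step 6: counter=3 r=(2,2) succ=(1,1) retry=(0,0))
6. P LOAD -> counter=3 r=(3,2) succ=(1,1) retry=(0,0)

counter=3 r=(3,2) succ=(1,1) retry=(0,0)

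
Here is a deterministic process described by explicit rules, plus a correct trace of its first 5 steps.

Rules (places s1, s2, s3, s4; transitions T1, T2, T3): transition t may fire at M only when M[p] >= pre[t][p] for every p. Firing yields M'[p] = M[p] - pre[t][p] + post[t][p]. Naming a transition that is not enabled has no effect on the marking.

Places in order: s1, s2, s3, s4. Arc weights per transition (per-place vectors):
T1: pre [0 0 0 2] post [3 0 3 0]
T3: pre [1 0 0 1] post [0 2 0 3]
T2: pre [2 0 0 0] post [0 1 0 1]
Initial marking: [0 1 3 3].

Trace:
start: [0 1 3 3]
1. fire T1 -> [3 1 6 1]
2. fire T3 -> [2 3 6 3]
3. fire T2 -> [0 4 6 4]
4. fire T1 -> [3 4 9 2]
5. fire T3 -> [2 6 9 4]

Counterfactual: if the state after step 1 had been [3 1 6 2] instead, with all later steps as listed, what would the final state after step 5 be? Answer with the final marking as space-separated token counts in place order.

state after step 1 := [3 1 6 2]
2. fire T3 -> [2 3 6 4]
3. fire T2 -> [0 4 6 5]
4. fire T1 -> [3 4 9 3]
5. fire T3 -> [2 6 9 5]

2 6 9 5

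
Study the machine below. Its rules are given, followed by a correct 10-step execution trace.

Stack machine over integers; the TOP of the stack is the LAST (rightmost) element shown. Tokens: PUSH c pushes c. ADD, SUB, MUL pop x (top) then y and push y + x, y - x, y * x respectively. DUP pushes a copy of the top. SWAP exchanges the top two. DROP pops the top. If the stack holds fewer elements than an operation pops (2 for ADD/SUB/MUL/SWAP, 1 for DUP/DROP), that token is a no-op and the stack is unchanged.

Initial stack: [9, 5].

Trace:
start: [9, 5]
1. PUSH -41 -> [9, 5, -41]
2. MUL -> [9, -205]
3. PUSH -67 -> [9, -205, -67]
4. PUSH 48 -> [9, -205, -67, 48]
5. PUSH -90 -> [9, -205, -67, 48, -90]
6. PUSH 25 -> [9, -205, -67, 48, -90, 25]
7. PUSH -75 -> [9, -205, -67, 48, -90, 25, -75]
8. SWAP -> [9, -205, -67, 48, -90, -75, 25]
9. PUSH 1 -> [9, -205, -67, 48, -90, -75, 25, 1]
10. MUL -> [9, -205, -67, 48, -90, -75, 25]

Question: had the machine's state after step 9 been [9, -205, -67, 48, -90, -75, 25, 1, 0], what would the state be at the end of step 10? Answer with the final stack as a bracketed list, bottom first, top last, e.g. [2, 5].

state after step 9 := [9, -205, -67, 48, -90, -75, 25, 1, 0]
10. MUL -> [9, -205, -67, 48, -90, -75, 25, 0]

[9, -205, -67, 48, -90, -75, 25, 0]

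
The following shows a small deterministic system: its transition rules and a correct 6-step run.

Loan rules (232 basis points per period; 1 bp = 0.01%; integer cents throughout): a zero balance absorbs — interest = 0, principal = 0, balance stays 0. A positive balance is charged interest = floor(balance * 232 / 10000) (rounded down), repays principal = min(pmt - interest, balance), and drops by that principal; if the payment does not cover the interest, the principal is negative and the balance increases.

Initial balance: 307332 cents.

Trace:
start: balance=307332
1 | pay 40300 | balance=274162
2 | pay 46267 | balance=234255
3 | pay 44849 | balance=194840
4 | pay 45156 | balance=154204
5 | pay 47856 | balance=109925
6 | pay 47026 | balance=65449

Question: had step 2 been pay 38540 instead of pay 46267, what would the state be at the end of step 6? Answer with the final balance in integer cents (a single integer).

73918

(re-executing from step 2 with the substitution; state before step 2: balance=274162)
2 | pay 38540 | balance=241982
3 | pay 44849 | balance=202746
4 | pay 45156 | balance=162293
5 | pay 47856 | balance=118202
6 | pay 47026 | balance=73918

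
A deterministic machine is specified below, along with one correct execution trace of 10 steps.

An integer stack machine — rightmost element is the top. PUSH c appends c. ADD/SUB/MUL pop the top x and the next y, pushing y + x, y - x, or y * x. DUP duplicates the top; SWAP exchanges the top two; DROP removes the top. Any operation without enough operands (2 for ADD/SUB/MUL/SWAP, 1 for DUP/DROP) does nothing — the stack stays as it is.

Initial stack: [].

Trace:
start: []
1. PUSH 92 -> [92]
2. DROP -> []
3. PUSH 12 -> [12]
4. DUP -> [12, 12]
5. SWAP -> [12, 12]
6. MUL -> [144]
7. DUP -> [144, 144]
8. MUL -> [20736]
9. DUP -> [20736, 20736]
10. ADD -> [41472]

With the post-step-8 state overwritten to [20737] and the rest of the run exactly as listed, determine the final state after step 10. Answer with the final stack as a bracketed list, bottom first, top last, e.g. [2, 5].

[41474]

state after step 8 := [20737]
9. DUP -> [20737, 20737]
10. ADD -> [41474]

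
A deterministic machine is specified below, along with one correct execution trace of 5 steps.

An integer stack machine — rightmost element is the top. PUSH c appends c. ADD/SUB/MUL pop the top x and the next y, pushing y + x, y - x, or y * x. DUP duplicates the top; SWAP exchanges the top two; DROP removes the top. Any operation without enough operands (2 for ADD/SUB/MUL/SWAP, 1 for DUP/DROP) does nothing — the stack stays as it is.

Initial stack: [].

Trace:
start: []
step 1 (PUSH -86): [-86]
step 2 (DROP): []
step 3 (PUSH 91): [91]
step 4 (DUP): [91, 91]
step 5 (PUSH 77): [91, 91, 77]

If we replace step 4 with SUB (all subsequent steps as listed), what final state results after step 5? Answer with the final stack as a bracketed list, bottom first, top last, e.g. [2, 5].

[91, 77]

(re-executing from step 4 with the substitution; state before step 4: [91])
step 4 (SUB): [91]
step 5 (PUSH 77): [91, 77]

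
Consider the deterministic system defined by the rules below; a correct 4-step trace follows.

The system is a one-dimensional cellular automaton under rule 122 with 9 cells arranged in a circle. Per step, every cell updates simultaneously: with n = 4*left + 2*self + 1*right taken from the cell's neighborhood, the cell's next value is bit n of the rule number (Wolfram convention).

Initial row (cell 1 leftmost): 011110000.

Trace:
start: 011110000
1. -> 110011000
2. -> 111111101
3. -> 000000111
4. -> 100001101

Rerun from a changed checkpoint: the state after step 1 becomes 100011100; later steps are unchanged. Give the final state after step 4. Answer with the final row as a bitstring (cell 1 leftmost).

111000111

state after step 1 := 100011100
2. -> 010110111
3. -> 101111101
4. -> 111000111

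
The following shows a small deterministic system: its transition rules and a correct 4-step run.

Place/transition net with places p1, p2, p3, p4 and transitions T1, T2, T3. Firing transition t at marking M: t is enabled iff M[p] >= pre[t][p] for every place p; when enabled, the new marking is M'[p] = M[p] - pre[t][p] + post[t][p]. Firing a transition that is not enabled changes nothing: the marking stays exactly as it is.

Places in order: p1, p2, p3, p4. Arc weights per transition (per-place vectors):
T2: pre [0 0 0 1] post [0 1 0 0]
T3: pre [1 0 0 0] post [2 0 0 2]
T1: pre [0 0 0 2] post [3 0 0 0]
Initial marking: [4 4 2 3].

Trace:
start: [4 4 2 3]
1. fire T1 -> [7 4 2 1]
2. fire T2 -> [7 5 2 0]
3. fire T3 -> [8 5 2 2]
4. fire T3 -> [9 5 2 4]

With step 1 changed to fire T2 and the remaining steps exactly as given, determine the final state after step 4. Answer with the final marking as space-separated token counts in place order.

(re-executing from step 1 with the substitution; state before step 1: [4 4 2 3])
1. fire T2 -> [4 5 2 2]
2. fire T2 -> [4 6 2 1]
3. fire T3 -> [5 6 2 3]
4. fire T3 -> [6 6 2 5]

6 6 2 5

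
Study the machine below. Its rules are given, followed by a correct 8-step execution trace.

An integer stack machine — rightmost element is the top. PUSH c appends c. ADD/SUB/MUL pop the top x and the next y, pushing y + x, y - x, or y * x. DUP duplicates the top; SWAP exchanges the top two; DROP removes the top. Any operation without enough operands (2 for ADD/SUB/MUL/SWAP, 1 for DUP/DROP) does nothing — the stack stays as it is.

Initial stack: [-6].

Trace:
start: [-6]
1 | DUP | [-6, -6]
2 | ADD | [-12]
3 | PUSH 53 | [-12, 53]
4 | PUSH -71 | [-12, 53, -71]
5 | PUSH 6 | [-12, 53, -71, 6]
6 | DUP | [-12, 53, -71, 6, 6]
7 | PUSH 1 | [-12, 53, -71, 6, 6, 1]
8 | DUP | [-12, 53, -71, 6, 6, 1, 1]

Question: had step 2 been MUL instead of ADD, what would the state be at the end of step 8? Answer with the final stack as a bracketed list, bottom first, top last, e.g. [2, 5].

[36, 53, -71, 6, 6, 1, 1]

(re-executing from step 2 with the substitution; state before step 2: [-6, -6])
2 | MUL | [36]
3 | PUSH 53 | [36, 53]
4 | PUSH -71 | [36, 53, -71]
5 | PUSH 6 | [36, 53, -71, 6]
6 | DUP | [36, 53, -71, 6, 6]
7 | PUSH 1 | [36, 53, -71, 6, 6, 1]
8 | DUP | [36, 53, -71, 6, 6, 1, 1]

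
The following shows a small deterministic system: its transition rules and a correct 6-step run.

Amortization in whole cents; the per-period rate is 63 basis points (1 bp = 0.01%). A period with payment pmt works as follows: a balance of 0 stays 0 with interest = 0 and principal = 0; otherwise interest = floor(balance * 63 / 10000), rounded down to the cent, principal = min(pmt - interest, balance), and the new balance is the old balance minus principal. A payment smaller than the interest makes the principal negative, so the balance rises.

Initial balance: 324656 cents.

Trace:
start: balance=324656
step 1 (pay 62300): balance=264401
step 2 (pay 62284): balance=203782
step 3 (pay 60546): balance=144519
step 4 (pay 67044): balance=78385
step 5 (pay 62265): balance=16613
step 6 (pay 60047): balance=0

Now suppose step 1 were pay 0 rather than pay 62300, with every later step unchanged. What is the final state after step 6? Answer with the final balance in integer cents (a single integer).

(re-executing from step 1 with the substitution; state before step 1: balance=324656)
step 1 (pay 0): balance=326701
step 2 (pay 62284): balance=266475
step 3 (pay 60546): balance=207607
step 4 (pay 67044): balance=141870
step 5 (pay 62265): balance=80498
step 6 (pay 60047): balance=20958

20958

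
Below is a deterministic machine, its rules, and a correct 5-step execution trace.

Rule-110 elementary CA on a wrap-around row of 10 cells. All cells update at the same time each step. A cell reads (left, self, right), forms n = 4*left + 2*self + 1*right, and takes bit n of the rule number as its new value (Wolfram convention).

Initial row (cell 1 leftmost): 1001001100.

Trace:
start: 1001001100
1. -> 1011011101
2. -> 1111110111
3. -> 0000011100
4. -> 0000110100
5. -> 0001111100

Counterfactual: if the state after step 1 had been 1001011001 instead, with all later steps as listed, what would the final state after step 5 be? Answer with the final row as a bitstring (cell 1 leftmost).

state after step 1 := 1001011001
2. -> 1011111011
3. -> 1110001110
4. -> 1010011011
5. -> 1110111110

1110111110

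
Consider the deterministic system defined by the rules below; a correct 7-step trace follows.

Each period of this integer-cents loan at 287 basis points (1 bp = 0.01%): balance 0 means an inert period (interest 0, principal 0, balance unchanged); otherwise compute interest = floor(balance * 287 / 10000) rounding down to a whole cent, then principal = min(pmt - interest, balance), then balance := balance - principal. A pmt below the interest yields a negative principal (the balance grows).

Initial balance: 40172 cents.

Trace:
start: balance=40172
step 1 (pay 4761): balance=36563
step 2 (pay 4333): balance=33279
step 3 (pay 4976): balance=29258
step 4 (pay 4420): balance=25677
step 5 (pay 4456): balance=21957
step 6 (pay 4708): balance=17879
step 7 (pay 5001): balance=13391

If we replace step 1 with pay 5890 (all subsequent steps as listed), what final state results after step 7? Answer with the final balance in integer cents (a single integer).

(re-executing from step 1 with the substitution; state before step 1: balance=40172)
step 1 (pay 5890): balance=35434
step 2 (pay 4333): balance=32117
step 3 (pay 4976): balance=28062
step 4 (pay 4420): balance=24447
step 5 (pay 4456): balance=20692
step 6 (pay 4708): balance=16577
step 7 (pay 5001): balance=12051

12051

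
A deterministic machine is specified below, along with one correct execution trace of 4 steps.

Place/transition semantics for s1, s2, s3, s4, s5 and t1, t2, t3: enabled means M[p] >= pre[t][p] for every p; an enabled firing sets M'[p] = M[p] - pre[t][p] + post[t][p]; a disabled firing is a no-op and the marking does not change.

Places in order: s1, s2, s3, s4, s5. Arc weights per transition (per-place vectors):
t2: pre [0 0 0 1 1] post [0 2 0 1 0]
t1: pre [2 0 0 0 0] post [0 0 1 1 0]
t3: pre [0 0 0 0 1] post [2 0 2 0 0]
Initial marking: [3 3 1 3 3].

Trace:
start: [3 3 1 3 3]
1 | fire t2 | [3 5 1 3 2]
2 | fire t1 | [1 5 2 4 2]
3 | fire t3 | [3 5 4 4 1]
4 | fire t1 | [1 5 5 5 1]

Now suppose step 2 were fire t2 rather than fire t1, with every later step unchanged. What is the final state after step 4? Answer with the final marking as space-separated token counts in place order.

(re-executing from step 2 with the substitution; state before step 2: [3 5 1 3 2])
2 | fire t2 | [3 7 1 3 1]
3 | fire t3 | [5 7 3 3 0]
4 | fire t1 | [3 7 4 4 0]

3 7 4 4 0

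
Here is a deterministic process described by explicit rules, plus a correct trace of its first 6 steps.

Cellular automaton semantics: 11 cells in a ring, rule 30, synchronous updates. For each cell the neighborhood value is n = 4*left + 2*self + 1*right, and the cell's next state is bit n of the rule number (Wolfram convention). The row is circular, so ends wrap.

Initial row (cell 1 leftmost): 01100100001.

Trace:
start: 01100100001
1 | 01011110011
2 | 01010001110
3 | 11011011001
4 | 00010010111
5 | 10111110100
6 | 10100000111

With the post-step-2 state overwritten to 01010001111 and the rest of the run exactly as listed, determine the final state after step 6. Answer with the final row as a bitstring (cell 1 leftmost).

01110000100

state after step 2 := 01010001111
3 | 01011011000
4 | 11010010100
5 | 10011110111
6 | 01110000100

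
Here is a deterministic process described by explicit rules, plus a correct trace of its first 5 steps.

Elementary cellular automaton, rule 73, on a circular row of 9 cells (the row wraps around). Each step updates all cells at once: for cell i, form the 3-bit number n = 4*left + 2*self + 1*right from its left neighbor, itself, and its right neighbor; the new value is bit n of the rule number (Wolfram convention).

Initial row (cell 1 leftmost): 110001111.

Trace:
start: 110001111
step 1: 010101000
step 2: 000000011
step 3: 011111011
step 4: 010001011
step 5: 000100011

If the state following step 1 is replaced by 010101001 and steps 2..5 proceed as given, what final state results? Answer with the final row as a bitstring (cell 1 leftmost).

state after step 1 := 010101001
step 2: 000000000
step 3: 111111111
step 4: 000000000
step 5: 111111111

111111111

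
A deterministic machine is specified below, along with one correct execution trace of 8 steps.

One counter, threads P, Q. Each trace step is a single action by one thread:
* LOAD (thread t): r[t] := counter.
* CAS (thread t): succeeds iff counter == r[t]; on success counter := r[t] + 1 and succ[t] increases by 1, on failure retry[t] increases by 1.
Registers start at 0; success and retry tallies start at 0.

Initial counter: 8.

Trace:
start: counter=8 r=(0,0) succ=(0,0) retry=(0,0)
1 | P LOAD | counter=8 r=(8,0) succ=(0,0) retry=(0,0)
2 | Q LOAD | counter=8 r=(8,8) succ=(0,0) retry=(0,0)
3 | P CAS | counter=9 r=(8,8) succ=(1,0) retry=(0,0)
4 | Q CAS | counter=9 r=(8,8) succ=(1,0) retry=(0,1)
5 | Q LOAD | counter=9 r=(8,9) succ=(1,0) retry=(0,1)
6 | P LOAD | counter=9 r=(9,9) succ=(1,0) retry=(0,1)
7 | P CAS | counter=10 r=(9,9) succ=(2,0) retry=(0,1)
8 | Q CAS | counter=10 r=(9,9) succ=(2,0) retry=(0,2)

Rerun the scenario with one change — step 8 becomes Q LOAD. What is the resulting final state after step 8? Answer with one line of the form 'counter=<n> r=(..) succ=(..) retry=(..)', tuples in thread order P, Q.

(re-executing from step 8 with the substitution; state before step 8: counter=10 r=(9,9) succ=(2,0) retry=(0,1))
8 | Q LOAD | counter=10 r=(9,10) succ=(2,0) retry=(0,1)

counter=10 r=(9,10) succ=(2,0) retry=(0,1)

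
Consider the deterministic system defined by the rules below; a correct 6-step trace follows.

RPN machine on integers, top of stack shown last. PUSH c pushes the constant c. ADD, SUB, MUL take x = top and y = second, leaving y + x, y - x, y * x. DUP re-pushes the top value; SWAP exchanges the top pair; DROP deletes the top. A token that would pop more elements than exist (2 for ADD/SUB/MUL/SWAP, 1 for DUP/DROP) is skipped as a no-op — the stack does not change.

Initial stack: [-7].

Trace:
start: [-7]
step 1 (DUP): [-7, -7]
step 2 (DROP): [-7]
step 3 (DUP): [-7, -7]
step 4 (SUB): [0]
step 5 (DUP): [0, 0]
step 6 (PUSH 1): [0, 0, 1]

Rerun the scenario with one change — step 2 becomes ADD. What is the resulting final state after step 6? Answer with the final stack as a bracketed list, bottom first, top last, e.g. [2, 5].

(re-executing from step 2 with the substitution; state before step 2: [-7, -7])
step 2 (ADD): [-14]
step 3 (DUP): [-14, -14]
step 4 (SUB): [0]
step 5 (DUP): [0, 0]
step 6 (PUSH 1): [0, 0, 1]

[0, 0, 1]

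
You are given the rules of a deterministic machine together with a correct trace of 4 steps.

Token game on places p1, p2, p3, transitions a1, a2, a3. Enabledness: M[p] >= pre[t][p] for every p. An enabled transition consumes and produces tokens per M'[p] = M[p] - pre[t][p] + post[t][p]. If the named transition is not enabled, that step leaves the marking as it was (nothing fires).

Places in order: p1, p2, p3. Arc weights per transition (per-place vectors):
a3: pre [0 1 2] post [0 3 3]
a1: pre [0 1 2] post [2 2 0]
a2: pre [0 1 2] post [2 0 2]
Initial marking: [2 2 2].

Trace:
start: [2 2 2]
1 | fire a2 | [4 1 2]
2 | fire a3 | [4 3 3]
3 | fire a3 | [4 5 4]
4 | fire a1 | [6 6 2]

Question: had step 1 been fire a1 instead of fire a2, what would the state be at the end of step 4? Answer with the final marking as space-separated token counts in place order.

4 3 0

(re-executing from step 1 with the substitution; state before step 1: [2 2 2])
1 | fire a1 | [4 3 0]
2 | fire a3 | [4 3 0]
3 | fire a3 | [4 3 0]
4 | fire a1 | [4 3 0]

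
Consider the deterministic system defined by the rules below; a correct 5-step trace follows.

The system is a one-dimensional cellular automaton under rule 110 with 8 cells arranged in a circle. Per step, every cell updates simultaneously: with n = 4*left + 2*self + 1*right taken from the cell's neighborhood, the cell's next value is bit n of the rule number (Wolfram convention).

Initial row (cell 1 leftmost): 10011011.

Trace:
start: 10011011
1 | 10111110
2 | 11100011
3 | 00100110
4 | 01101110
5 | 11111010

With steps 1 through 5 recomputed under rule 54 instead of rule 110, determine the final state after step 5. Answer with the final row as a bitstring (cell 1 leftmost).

00111111

(re-executing steps 1..5 under rule 54; state before step 1: 10011011)
1 | 01100100
2 | 10011110
3 | 11100001
4 | 00010010
5 | 00111111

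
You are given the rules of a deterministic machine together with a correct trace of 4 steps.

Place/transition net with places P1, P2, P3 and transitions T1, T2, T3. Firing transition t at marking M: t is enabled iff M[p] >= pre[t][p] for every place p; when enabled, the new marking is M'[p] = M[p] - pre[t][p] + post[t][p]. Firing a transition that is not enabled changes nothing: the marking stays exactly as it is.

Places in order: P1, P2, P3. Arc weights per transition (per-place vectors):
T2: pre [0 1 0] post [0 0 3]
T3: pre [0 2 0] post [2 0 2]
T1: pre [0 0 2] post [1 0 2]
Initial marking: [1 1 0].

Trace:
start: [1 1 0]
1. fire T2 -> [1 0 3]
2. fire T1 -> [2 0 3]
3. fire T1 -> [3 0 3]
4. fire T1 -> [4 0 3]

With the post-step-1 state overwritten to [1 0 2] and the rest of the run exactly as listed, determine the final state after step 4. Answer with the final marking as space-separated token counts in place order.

state after step 1 := [1 0 2]
2. fire T1 -> [2 0 2]
3. fire T1 -> [3 0 2]
4. fire T1 -> [4 0 2]

4 0 2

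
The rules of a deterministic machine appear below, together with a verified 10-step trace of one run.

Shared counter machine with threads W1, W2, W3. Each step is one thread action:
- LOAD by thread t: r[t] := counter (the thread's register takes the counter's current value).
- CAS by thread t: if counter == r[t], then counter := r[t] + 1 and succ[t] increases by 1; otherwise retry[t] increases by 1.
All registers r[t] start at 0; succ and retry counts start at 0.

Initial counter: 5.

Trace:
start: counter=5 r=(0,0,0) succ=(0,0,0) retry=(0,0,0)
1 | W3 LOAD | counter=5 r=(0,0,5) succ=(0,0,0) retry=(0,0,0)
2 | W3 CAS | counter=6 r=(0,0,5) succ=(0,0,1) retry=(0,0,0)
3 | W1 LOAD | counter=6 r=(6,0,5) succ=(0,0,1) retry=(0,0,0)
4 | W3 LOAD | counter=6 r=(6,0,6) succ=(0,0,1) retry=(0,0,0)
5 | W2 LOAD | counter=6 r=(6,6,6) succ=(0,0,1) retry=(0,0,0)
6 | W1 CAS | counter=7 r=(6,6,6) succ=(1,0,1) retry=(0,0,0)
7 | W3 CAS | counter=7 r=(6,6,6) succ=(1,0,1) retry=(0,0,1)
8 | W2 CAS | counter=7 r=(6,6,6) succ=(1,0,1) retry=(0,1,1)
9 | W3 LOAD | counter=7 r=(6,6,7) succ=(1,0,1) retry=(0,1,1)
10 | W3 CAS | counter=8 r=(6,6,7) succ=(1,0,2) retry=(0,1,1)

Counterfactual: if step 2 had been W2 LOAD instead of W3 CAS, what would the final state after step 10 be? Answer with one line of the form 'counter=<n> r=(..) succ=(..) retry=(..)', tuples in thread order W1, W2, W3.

(re-executing from step 2 with the substitution; state before step 2: counter=5 r=(0,0,5) succ=(0,0,0) retry=(0,0,0))
2 | W2 LOAD | counter=5 r=(0,5,5) succ=(0,0,0) retry=(0,0,0)
3 | W1 LOAD | counter=5 r=(5,5,5) succ=(0,0,0) retry=(0,0,0)
4 | W3 LOAD | counter=5 r=(5,5,5) succ=(0,0,0) retry=(0,0,0)
5 | W2 LOAD | counter=5 r=(5,5,5) succ=(0,0,0) retry=(0,0,0)
6 | W1 CAS | counter=6 r=(5,5,5) succ=(1,0,0) retry=(0,0,0)
7 | W3 CAS | counter=6 r=(5,5,5) succ=(1,0,0) retry=(0,0,1)
8 | W2 CAS | counter=6 r=(5,5,5) succ=(1,0,0) retry=(0,1,1)
9 | W3 LOAD | counter=6 r=(5,5,6) succ=(1,0,0) retry=(0,1,1)
10 | W3 CAS | counter=7 r=(5,5,6) succ=(1,0,1) retry=(0,1,1)

counter=7 r=(5,5,6) succ=(1,0,1) retry=(0,1,1)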